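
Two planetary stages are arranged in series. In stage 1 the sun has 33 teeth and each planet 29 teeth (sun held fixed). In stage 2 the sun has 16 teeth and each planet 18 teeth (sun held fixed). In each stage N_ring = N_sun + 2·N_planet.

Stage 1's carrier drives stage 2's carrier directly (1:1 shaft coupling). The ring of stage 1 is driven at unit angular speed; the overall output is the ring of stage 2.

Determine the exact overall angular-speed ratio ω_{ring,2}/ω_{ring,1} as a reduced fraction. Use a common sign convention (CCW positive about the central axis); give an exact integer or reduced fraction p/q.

Stage 1: N_ring = 33 + 2·29 = 91
Stage 1: 33(ω_s−ω_c) = −91(ω_r−ω_c),  ω_s=0, ω_r=1
Stage 1: 33(0−ω_c) = −91(1−ω_c)  ⇒  124ω_c = 91  ⇒  ω_c = 91/124
  ⇒ ω_c¹/ω_r¹ = 91/124
Stage 2: N_ring = 16 + 2·18 = 52
Stage 2: 16(ω_s−ω_c) = −52(ω_r−ω_c),  ω_s=0, ω_c=1
Stage 2: ω_r = 1 − (16/52)(0−1) = 17/13
  ⇒ ω_r²/ω_c² = 17/13
Coupling ω_c² = ω_c¹ ⇒ overall = 91/124 × 17/13 = 119/124

119/124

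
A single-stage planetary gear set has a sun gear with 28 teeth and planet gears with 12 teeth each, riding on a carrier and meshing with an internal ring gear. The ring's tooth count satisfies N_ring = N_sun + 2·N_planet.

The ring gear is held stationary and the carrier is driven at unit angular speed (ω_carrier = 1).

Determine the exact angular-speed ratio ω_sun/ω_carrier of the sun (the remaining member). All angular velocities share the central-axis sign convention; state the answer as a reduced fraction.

N_ring = 28 + 2·12 = 52
28(ω_s−ω_c) = −52(ω_r−ω_c),  ω_r=0, ω_c=1
ω_s = 1 − (52/28)(0−1) = 20/7
ω_s/ω_c = 20/7

20/7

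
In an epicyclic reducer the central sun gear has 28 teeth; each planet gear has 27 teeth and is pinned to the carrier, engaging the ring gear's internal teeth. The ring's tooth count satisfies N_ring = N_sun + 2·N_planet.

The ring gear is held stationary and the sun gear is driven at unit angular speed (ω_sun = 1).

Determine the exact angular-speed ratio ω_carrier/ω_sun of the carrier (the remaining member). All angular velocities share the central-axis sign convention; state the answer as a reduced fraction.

N_ring = 28 + 2·27 = 82
28(ω_s−ω_c) = −82(ω_r−ω_c),  ω_r=0, ω_s=1
28(1−ω_c) = −82(0−ω_c)  ⇒  110ω_c = 28  ⇒  ω_c = 14/55
ω_c/ω_s = 14/55

14/55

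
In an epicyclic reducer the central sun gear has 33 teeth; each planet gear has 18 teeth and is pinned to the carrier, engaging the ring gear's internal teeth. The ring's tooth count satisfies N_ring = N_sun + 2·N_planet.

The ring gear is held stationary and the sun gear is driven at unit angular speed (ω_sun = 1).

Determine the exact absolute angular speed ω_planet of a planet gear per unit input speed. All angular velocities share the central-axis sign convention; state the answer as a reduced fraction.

N_ring = 33 + 2·18 = 69
33(ω_s−ω_c) = −69(ω_r−ω_c),  ω_r=0, ω_s=1
33(1−ω_c) = −69(0−ω_c)  ⇒  102ω_c = 33  ⇒  ω_c = 11/34
sun–planet: 33·(1−11/34) = −18·(ω_p−ω_c)  ⇒  ω_p−ω_c = −(33/18)·(23/34) = -253/204
ω_p = 11/34 − 253/204 = -11/12

-11/12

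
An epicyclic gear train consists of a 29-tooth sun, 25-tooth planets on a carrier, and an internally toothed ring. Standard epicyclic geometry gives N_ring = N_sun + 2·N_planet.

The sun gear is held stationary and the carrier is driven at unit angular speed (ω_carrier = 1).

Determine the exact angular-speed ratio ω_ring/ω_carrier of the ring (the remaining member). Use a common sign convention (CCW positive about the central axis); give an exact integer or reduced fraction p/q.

N_ring = 29 + 2·25 = 79
29(ω_s−ω_c) = −79(ω_r−ω_c),  ω_s=0, ω_c=1
ω_r = 1 − (29/79)(0−1) = 108/79
ω_r/ω_c = 108/79

108/79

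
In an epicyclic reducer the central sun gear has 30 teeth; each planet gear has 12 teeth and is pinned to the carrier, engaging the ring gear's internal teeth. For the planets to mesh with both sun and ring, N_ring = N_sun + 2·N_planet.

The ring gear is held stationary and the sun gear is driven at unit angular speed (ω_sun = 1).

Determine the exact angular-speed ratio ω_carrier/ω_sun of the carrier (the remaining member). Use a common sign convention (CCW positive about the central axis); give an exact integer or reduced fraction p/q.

N_ring = 30 + 2·12 = 54
30(ω_s−ω_c) = −54(ω_r−ω_c),  ω_r=0, ω_s=1
30(1−ω_c) = −54(0−ω_c)  ⇒  84ω_c = 30  ⇒  ω_c = 5/14
ω_c/ω_s = 5/14

5/14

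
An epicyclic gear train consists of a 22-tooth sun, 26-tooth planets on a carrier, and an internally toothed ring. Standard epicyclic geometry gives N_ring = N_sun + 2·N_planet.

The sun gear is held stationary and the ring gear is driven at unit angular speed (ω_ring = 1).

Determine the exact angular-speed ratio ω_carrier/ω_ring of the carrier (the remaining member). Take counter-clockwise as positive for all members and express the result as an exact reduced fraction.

N_ring = 22 + 2·26 = 74
22(ω_s−ω_c) = −74(ω_r−ω_c),  ω_s=0, ω_r=1
22(0−ω_c) = −74(1−ω_c)  ⇒  96ω_c = 74  ⇒  ω_c = 37/48
ω_c/ω_r = 37/48

37/48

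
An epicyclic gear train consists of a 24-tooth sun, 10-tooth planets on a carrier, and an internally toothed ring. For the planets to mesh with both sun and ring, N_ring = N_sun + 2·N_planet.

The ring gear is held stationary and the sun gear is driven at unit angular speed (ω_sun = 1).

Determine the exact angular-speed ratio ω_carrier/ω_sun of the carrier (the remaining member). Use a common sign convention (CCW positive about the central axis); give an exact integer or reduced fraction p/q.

6/17

N_ring = 24 + 2·10 = 44
24(ω_s−ω_c) = −44(ω_r−ω_c),  ω_r=0, ω_s=1
24(1−ω_c) = −44(0−ω_c)  ⇒  68ω_c = 24  ⇒  ω_c = 6/17
ω_c/ω_s = 6/17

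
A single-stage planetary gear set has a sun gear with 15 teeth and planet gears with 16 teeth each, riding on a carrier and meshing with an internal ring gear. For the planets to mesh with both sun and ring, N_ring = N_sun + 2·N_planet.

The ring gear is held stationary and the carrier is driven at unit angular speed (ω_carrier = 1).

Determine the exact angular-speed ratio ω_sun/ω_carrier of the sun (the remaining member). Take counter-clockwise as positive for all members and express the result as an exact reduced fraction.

62/15

N_ring = 15 + 2·16 = 47
15(ω_s−ω_c) = −47(ω_r−ω_c),  ω_r=0, ω_c=1
ω_s = 1 − (47/15)(0−1) = 62/15
ω_s/ω_c = 62/15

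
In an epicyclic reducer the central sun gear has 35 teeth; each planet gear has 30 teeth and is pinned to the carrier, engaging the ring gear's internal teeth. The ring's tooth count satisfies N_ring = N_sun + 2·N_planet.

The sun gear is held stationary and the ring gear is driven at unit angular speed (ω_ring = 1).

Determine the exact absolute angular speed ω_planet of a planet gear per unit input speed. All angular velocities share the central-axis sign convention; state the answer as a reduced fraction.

N_ring = 35 + 2·30 = 95
35(ω_s−ω_c) = −95(ω_r−ω_c),  ω_s=0, ω_r=1
35(0−ω_c) = −95(1−ω_c)  ⇒  130ω_c = 95  ⇒  ω_c = 19/26
sun–planet: 35·(0−19/26) = −30·(ω_p−ω_c)  ⇒  ω_p−ω_c = −(35/30)·(-19/26) = 133/156
ω_p = 19/26 + 133/156 = 19/12

19/12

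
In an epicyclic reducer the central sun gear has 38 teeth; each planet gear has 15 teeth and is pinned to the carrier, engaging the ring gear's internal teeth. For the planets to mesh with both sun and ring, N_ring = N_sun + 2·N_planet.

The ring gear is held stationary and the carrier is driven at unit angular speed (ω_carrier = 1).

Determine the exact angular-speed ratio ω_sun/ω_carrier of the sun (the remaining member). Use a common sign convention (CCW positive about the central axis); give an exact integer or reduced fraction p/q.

53/19

N_ring = 38 + 2·15 = 68
38(ω_s−ω_c) = −68(ω_r−ω_c),  ω_r=0, ω_c=1
ω_s = 1 − (68/38)(0−1) = 53/19
ω_s/ω_c = 53/19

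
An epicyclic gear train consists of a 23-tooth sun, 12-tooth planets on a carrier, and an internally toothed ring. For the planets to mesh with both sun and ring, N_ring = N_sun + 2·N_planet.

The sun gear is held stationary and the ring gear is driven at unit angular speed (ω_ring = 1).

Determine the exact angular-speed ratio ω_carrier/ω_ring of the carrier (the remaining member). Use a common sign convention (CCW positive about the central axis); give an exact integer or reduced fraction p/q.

47/70

N_ring = 23 + 2·12 = 47
23(ω_s−ω_c) = −47(ω_r−ω_c),  ω_s=0, ω_r=1
23(0−ω_c) = −47(1−ω_c)  ⇒  70ω_c = 47  ⇒  ω_c = 47/70
ω_c/ω_r = 47/70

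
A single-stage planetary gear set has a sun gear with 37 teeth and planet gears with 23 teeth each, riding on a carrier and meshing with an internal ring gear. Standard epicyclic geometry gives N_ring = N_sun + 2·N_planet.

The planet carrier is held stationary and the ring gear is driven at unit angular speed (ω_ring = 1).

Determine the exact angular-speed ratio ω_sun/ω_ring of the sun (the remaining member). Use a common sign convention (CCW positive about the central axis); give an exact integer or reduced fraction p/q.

-83/37

N_ring = 37 + 2·23 = 83
37(ω_s−ω_c) = −83(ω_r−ω_c),  ω_c=0, ω_r=1
ω_s = 0 − (83/37)(1−0) = -83/37
ω_s/ω_r = -83/37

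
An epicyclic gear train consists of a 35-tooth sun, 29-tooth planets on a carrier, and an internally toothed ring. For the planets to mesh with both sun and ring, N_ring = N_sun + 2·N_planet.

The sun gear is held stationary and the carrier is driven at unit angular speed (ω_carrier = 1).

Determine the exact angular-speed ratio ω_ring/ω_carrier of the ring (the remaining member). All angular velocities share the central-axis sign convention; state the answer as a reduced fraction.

N_ring = 35 + 2·29 = 93
35(ω_s−ω_c) = −93(ω_r−ω_c),  ω_s=0, ω_c=1
ω_r = 1 − (35/93)(0−1) = 128/93
ω_r/ω_c = 128/93

128/93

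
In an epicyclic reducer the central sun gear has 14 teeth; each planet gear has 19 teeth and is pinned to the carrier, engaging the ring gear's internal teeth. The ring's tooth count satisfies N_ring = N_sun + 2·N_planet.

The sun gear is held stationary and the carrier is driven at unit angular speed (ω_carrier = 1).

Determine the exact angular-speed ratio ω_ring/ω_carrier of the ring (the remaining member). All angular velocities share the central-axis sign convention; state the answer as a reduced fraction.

33/26

N_ring = 14 + 2·19 = 52
14(ω_s−ω_c) = −52(ω_r−ω_c),  ω_s=0, ω_c=1
ω_r = 1 − (14/52)(0−1) = 33/26
ω_r/ω_c = 33/26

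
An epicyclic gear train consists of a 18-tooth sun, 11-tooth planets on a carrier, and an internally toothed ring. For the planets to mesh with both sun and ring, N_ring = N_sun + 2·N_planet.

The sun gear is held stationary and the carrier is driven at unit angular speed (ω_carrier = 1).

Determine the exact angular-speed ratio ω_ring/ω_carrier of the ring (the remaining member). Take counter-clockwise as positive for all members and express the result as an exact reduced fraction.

N_ring = 18 + 2·11 = 40
18(ω_s−ω_c) = −40(ω_r−ω_c),  ω_s=0, ω_c=1
ω_r = 1 − (18/40)(0−1) = 29/20
ω_r/ω_c = 29/20

29/20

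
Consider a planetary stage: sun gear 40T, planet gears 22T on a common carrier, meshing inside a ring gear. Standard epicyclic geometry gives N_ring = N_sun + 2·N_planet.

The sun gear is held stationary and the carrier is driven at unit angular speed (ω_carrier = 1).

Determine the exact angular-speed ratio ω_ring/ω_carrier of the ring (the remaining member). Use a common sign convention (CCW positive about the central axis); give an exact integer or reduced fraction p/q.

31/21

N_ring = 40 + 2·22 = 84
40(ω_s−ω_c) = −84(ω_r−ω_c),  ω_s=0, ω_c=1
ω_r = 1 − (40/84)(0−1) = 31/21
ω_r/ω_c = 31/21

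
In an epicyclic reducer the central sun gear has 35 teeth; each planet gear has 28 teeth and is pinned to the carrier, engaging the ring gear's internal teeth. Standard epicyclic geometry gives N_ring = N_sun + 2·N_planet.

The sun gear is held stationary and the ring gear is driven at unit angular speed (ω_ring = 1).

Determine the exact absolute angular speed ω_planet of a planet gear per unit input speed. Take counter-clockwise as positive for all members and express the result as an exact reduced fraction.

N_ring = 35 + 2·28 = 91
35(ω_s−ω_c) = −91(ω_r−ω_c),  ω_s=0, ω_r=1
35(0−ω_c) = −91(1−ω_c)  ⇒  126ω_c = 91  ⇒  ω_c = 13/18
sun–planet: 35·(0−13/18) = −28·(ω_p−ω_c)  ⇒  ω_p−ω_c = −(35/28)·(-13/18) = 65/72
ω_p = 13/18 + 65/72 = 13/8

13/8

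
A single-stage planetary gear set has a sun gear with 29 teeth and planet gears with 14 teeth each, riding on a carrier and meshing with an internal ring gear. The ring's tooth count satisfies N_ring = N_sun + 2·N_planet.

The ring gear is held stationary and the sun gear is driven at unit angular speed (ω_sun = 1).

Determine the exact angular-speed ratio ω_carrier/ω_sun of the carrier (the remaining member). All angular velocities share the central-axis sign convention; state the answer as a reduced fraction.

29/86

N_ring = 29 + 2·14 = 57
29(ω_s−ω_c) = −57(ω_r−ω_c),  ω_r=0, ω_s=1
29(1−ω_c) = −57(0−ω_c)  ⇒  86ω_c = 29  ⇒  ω_c = 29/86
ω_c/ω_s = 29/86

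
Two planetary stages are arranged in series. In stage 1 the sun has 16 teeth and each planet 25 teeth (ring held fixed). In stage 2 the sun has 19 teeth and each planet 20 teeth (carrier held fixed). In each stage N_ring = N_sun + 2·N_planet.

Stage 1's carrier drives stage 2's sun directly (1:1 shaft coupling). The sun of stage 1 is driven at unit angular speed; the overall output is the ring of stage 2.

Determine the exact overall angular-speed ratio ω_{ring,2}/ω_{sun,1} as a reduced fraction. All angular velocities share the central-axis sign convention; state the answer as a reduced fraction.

-152/2419

Stage 1: N_ring = 16 + 2·25 = 66
Stage 1: 16(ω_s−ω_c) = −66(ω_r−ω_c),  ω_r=0, ω_s=1
Stage 1: 16(1−ω_c) = −66(0−ω_c)  ⇒  82ω_c = 16  ⇒  ω_c = 8/41
  ⇒ ω_c¹/ω_s¹ = 8/41
Stage 2: N_ring = 19 + 2·20 = 59
Stage 2: 19(ω_s−ω_c) = −59(ω_r−ω_c),  ω_c=0, ω_s=1
Stage 2: ω_r = 0 − (19/59)(1−0) = -19/59
  ⇒ ω_r²/ω_s² = -19/59
Coupling ω_s² = ω_c¹ ⇒ overall = 8/41 × -19/59 = -152/2419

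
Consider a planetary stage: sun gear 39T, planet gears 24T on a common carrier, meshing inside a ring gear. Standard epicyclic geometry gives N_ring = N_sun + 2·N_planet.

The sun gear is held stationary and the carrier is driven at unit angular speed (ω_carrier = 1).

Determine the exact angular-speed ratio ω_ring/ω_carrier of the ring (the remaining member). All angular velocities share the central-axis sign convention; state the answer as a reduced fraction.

42/29

N_ring = 39 + 2·24 = 87
39(ω_s−ω_c) = −87(ω_r−ω_c),  ω_s=0, ω_c=1
ω_r = 1 − (39/87)(0−1) = 42/29
ω_r/ω_c = 42/29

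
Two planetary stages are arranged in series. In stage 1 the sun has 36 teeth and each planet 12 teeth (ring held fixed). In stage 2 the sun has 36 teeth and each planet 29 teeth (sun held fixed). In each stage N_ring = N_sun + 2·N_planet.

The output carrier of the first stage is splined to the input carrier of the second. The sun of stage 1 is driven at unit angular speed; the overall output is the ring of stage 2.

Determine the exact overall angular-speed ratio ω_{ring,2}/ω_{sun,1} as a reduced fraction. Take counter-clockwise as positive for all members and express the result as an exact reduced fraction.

Stage 1: N_ring = 36 + 2·12 = 60
Stage 1: 36(ω_s−ω_c) = −60(ω_r−ω_c),  ω_r=0, ω_s=1
Stage 1: 36(1−ω_c) = −60(0−ω_c)  ⇒  96ω_c = 36  ⇒  ω_c = 3/8
  ⇒ ω_c¹/ω_s¹ = 3/8
Stage 2: N_ring = 36 + 2·29 = 94
Stage 2: 36(ω_s−ω_c) = −94(ω_r−ω_c),  ω_s=0, ω_c=1
Stage 2: ω_r = 1 − (36/94)(0−1) = 65/47
  ⇒ ω_r²/ω_c² = 65/47
Coupling ω_c² = ω_c¹ ⇒ overall = 3/8 × 65/47 = 195/376

195/376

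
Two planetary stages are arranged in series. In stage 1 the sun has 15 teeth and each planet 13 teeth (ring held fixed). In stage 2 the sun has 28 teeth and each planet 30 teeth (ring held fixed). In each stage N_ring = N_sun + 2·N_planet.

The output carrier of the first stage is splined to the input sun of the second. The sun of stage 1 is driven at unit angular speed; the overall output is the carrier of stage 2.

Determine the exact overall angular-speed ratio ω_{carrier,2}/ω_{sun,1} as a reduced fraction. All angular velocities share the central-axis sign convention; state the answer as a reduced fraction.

Stage 1: N_ring = 15 + 2·13 = 41
Stage 1: 15(ω_s−ω_c) = −41(ω_r−ω_c),  ω_r=0, ω_s=1
Stage 1: 15(1−ω_c) = −41(0−ω_c)  ⇒  56ω_c = 15  ⇒  ω_c = 15/56
  ⇒ ω_c¹/ω_s¹ = 15/56
Stage 2: N_ring = 28 + 2·30 = 88
Stage 2: 28(ω_s−ω_c) = −88(ω_r−ω_c),  ω_r=0, ω_s=1
Stage 2: 28(1−ω_c) = −88(0−ω_c)  ⇒  116ω_c = 28  ⇒  ω_c = 7/29
  ⇒ ω_c²/ω_s² = 7/29
Coupling ω_s² = ω_c¹ ⇒ overall = 15/56 × 7/29 = 15/232

15/232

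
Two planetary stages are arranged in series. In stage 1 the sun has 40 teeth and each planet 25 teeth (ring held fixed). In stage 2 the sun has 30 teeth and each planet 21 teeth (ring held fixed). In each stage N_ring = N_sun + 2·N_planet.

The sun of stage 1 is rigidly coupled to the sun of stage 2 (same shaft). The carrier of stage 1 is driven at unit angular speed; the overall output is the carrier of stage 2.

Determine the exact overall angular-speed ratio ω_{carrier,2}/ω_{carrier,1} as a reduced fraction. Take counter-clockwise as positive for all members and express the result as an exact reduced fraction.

Stage 1: N_ring = 40 + 2·25 = 90
Stage 1: 40(ω_s−ω_c) = −90(ω_r−ω_c),  ω_r=0, ω_c=1
Stage 1: ω_s = 1 − (90/40)(0−1) = 13/4
  ⇒ ω_s¹/ω_c¹ = 13/4
Stage 2: N_ring = 30 + 2·21 = 72
Stage 2: 30(ω_s−ω_c) = −72(ω_r−ω_c),  ω_r=0, ω_s=1
Stage 2: 30(1−ω_c) = −72(0−ω_c)  ⇒  102ω_c = 30  ⇒  ω_c = 5/17
  ⇒ ω_c²/ω_s² = 5/17
Coupling ω_s² = ω_s¹ ⇒ overall = 13/4 × 5/17 = 65/68

65/68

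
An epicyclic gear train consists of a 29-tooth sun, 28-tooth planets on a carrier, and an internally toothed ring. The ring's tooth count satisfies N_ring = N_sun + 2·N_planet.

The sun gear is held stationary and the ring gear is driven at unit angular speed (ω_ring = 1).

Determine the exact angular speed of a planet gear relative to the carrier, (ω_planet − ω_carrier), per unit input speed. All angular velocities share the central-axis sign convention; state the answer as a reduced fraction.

N_ring = 29 + 2·28 = 85
29(ω_s−ω_c) = −85(ω_r−ω_c),  ω_s=0, ω_r=1
29(0−ω_c) = −85(1−ω_c)  ⇒  114ω_c = 85  ⇒  ω_c = 85/114
sun–planet: 29·(0−85/114) = −28·(ω_p−ω_c)  ⇒  ω_p−ω_c = −(29/28)·(-85/114) = 2465/3192

2465/3192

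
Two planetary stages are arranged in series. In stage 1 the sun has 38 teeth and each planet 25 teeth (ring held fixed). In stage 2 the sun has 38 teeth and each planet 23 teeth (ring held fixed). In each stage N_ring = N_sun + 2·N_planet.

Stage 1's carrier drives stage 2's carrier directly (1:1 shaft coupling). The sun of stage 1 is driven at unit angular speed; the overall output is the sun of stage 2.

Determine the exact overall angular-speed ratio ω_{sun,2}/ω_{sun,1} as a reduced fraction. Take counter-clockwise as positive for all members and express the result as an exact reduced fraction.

Stage 1: N_ring = 38 + 2·25 = 88
Stage 1: 38(ω_s−ω_c) = −88(ω_r−ω_c),  ω_r=0, ω_s=1
Stage 1: 38(1−ω_c) = −88(0−ω_c)  ⇒  126ω_c = 38  ⇒  ω_c = 19/63
  ⇒ ω_c¹/ω_s¹ = 19/63
Stage 2: N_ring = 38 + 2·23 = 84
Stage 2: 38(ω_s−ω_c) = −84(ω_r−ω_c),  ω_r=0, ω_c=1
Stage 2: ω_s = 1 − (84/38)(0−1) = 61/19
  ⇒ ω_s²/ω_c² = 61/19
Coupling ω_c² = ω_c¹ ⇒ overall = 19/63 × 61/19 = 61/63

61/63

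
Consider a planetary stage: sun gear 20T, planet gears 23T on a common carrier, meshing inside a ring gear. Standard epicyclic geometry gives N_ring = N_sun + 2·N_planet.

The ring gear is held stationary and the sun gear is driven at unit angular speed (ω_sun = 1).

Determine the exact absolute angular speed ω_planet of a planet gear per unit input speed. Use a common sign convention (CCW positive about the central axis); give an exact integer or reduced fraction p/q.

-10/23

N_ring = 20 + 2·23 = 66
20(ω_s−ω_c) = −66(ω_r−ω_c),  ω_r=0, ω_s=1
20(1−ω_c) = −66(0−ω_c)  ⇒  86ω_c = 20  ⇒  ω_c = 10/43
sun–planet: 20·(1−10/43) = −23·(ω_p−ω_c)  ⇒  ω_p−ω_c = −(20/23)·(33/43) = -660/989
ω_p = 10/43 − 660/989 = -10/23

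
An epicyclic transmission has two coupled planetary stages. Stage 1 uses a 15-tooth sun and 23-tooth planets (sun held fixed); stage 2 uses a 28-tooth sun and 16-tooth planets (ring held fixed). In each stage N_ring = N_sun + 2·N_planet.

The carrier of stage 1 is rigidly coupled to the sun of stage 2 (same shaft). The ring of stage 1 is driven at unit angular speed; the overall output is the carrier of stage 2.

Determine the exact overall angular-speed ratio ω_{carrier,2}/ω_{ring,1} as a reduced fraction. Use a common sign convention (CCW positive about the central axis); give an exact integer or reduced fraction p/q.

Stage 1: N_ring = 15 + 2·23 = 61
Stage 1: 15(ω_s−ω_c) = −61(ω_r−ω_c),  ω_s=0, ω_r=1
Stage 1: 15(0−ω_c) = −61(1−ω_c)  ⇒  76ω_c = 61  ⇒  ω_c = 61/76
  ⇒ ω_c¹/ω_r¹ = 61/76
Stage 2: N_ring = 28 + 2·16 = 60
Stage 2: 28(ω_s−ω_c) = −60(ω_r−ω_c),  ω_r=0, ω_s=1
Stage 2: 28(1−ω_c) = −60(0−ω_c)  ⇒  88ω_c = 28  ⇒  ω_c = 7/22
  ⇒ ω_c²/ω_s² = 7/22
Coupling ω_s² = ω_c¹ ⇒ overall = 61/76 × 7/22 = 427/1672

427/1672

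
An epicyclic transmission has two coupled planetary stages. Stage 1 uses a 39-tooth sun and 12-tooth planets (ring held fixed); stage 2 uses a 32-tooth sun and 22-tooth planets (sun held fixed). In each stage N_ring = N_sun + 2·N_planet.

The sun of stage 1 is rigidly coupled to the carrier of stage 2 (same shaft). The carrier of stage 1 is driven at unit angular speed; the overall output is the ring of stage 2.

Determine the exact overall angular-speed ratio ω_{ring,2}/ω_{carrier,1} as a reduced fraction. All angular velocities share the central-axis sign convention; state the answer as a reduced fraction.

918/247

Stage 1: N_ring = 39 + 2·12 = 63
Stage 1: 39(ω_s−ω_c) = −63(ω_r−ω_c),  ω_r=0, ω_c=1
Stage 1: ω_s = 1 − (63/39)(0−1) = 34/13
  ⇒ ω_s¹/ω_c¹ = 34/13
Stage 2: N_ring = 32 + 2·22 = 76
Stage 2: 32(ω_s−ω_c) = −76(ω_r−ω_c),  ω_s=0, ω_c=1
Stage 2: ω_r = 1 − (32/76)(0−1) = 27/19
  ⇒ ω_r²/ω_c² = 27/19
Coupling ω_c² = ω_s¹ ⇒ overall = 34/13 × 27/19 = 918/247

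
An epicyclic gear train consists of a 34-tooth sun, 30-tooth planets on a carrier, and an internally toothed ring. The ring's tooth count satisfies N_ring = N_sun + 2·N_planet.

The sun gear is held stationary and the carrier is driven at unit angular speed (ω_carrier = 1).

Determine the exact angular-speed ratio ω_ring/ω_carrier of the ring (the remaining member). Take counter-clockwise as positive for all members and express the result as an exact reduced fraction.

N_ring = 34 + 2·30 = 94
34(ω_s−ω_c) = −94(ω_r−ω_c),  ω_s=0, ω_c=1
ω_r = 1 − (34/94)(0−1) = 64/47
ω_r/ω_c = 64/47

64/47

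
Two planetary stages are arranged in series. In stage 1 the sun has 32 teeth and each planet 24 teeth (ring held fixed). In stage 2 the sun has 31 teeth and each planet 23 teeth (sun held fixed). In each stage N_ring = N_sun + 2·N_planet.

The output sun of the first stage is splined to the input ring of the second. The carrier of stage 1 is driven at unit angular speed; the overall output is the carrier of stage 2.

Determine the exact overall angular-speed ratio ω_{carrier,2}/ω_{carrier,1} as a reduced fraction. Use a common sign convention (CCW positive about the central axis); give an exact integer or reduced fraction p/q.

539/216

Stage 1: N_ring = 32 + 2·24 = 80
Stage 1: 32(ω_s−ω_c) = −80(ω_r−ω_c),  ω_r=0, ω_c=1
Stage 1: ω_s = 1 − (80/32)(0−1) = 7/2
  ⇒ ω_s¹/ω_c¹ = 7/2
Stage 2: N_ring = 31 + 2·23 = 77
Stage 2: 31(ω_s−ω_c) = −77(ω_r−ω_c),  ω_s=0, ω_r=1
Stage 2: 31(0−ω_c) = −77(1−ω_c)  ⇒  108ω_c = 77  ⇒  ω_c = 77/108
  ⇒ ω_c²/ω_r² = 77/108
Coupling ω_r² = ω_s¹ ⇒ overall = 7/2 × 77/108 = 539/216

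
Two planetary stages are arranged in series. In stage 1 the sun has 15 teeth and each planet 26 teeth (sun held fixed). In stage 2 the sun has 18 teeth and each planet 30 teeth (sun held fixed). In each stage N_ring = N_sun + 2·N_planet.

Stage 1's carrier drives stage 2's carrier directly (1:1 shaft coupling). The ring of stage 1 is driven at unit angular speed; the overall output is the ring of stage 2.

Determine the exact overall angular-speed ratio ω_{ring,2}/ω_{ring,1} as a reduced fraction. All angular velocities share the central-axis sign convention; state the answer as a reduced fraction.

Stage 1: N_ring = 15 + 2·26 = 67
Stage 1: 15(ω_s−ω_c) = −67(ω_r−ω_c),  ω_s=0, ω_r=1
Stage 1: 15(0−ω_c) = −67(1−ω_c)  ⇒  82ω_c = 67  ⇒  ω_c = 67/82
  ⇒ ω_c¹/ω_r¹ = 67/82
Stage 2: N_ring = 18 + 2·30 = 78
Stage 2: 18(ω_s−ω_c) = −78(ω_r−ω_c),  ω_s=0, ω_c=1
Stage 2: ω_r = 1 − (18/78)(0−1) = 16/13
  ⇒ ω_r²/ω_c² = 16/13
Coupling ω_c² = ω_c¹ ⇒ overall = 67/82 × 16/13 = 536/533

536/533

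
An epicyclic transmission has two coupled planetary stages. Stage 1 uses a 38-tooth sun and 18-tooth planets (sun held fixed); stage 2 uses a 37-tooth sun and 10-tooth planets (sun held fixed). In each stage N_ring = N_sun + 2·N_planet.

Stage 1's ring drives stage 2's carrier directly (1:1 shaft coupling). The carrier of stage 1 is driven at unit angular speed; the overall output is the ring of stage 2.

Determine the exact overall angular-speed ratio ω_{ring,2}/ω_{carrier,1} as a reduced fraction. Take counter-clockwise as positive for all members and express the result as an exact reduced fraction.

Stage 1: N_ring = 38 + 2·18 = 74
Stage 1: 38(ω_s−ω_c) = −74(ω_r−ω_c),  ω_s=0, ω_c=1
Stage 1: ω_r = 1 − (38/74)(0−1) = 56/37
  ⇒ ω_r¹/ω_c¹ = 56/37
Stage 2: N_ring = 37 + 2·10 = 57
Stage 2: 37(ω_s−ω_c) = −57(ω_r−ω_c),  ω_s=0, ω_c=1
Stage 2: ω_r = 1 − (37/57)(0−1) = 94/57
  ⇒ ω_r²/ω_c² = 94/57
Coupling ω_c² = ω_r¹ ⇒ overall = 56/37 × 94/57 = 5264/2109

5264/2109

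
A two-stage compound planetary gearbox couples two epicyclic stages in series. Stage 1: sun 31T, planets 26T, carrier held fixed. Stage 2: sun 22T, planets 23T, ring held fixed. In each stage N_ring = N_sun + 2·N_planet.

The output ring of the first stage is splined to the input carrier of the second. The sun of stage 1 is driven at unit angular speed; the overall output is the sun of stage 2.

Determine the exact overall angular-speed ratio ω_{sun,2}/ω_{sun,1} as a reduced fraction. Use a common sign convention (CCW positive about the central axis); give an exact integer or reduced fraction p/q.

Stage 1: N_ring = 31 + 2·26 = 83
Stage 1: 31(ω_s−ω_c) = −83(ω_r−ω_c),  ω_c=0, ω_s=1
Stage 1: ω_r = 0 − (31/83)(1−0) = -31/83
  ⇒ ω_r¹/ω_s¹ = -31/83
Stage 2: N_ring = 22 + 2·23 = 68
Stage 2: 22(ω_s−ω_c) = −68(ω_r−ω_c),  ω_r=0, ω_c=1
Stage 2: ω_s = 1 − (68/22)(0−1) = 45/11
  ⇒ ω_s²/ω_c² = 45/11
Coupling ω_c² = ω_r¹ ⇒ overall = -31/83 × 45/11 = -1395/913

-1395/913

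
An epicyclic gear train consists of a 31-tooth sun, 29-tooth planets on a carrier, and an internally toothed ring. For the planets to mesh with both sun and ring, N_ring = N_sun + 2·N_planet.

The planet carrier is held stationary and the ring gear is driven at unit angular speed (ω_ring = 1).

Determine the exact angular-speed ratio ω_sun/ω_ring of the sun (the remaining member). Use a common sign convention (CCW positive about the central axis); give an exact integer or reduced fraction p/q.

N_ring = 31 + 2·29 = 89
31(ω_s−ω_c) = −89(ω_r−ω_c),  ω_c=0, ω_r=1
ω_s = 0 − (89/31)(1−0) = -89/31
ω_s/ω_r = -89/31

-89/31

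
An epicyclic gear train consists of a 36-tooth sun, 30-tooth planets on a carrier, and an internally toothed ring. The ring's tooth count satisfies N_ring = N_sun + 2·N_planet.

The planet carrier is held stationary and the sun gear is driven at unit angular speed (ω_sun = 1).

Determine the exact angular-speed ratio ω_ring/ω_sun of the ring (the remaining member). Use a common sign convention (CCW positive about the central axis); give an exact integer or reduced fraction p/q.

-3/8

N_ring = 36 + 2·30 = 96
36(ω_s−ω_c) = −96(ω_r−ω_c),  ω_c=0, ω_s=1
ω_r = 0 − (36/96)(1−0) = -3/8
ω_r/ω_s = -3/8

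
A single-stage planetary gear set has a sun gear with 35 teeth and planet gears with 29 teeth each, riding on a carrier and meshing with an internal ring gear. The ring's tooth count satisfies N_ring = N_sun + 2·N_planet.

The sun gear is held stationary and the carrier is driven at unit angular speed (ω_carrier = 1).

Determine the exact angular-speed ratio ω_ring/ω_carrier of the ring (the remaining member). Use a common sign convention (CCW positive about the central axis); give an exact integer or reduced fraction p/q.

N_ring = 35 + 2·29 = 93
35(ω_s−ω_c) = −93(ω_r−ω_c),  ω_s=0, ω_c=1
ω_r = 1 − (35/93)(0−1) = 128/93
ω_r/ω_c = 128/93

128/93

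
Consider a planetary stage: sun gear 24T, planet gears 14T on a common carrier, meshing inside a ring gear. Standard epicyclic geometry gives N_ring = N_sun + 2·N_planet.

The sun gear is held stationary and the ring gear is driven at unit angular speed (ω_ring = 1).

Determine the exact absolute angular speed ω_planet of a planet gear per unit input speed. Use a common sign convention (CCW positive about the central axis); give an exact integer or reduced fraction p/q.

N_ring = 24 + 2·14 = 52
24(ω_s−ω_c) = −52(ω_r−ω_c),  ω_s=0, ω_r=1
24(0−ω_c) = −52(1−ω_c)  ⇒  76ω_c = 52  ⇒  ω_c = 13/19
sun–planet: 24·(0−13/19) = −14·(ω_p−ω_c)  ⇒  ω_p−ω_c = −(24/14)·(-13/19) = 156/133
ω_p = 13/19 + 156/133 = 13/7

13/7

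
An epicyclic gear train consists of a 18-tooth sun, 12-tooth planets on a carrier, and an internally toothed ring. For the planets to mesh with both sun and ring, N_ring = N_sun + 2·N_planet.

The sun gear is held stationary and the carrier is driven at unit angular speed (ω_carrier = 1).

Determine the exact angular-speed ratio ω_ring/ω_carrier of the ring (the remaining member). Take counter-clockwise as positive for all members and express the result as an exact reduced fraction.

N_ring = 18 + 2·12 = 42
18(ω_s−ω_c) = −42(ω_r−ω_c),  ω_s=0, ω_c=1
ω_r = 1 − (18/42)(0−1) = 10/7
ω_r/ω_c = 10/7

10/7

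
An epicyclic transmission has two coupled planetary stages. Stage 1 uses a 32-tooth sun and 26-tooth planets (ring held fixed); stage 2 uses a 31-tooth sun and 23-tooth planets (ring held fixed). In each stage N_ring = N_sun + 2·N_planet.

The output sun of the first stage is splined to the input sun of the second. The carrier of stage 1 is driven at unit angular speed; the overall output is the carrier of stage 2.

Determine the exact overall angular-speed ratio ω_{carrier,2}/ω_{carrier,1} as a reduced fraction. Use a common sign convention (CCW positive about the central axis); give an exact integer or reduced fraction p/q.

Stage 1: N_ring = 32 + 2·26 = 84
Stage 1: 32(ω_s−ω_c) = −84(ω_r−ω_c),  ω_r=0, ω_c=1
Stage 1: ω_s = 1 − (84/32)(0−1) = 29/8
  ⇒ ω_s¹/ω_c¹ = 29/8
Stage 2: N_ring = 31 + 2·23 = 77
Stage 2: 31(ω_s−ω_c) = −77(ω_r−ω_c),  ω_r=0, ω_s=1
Stage 2: 31(1−ω_c) = −77(0−ω_c)  ⇒  108ω_c = 31  ⇒  ω_c = 31/108
  ⇒ ω_c²/ω_s² = 31/108
Coupling ω_s² = ω_s¹ ⇒ overall = 29/8 × 31/108 = 899/864

899/864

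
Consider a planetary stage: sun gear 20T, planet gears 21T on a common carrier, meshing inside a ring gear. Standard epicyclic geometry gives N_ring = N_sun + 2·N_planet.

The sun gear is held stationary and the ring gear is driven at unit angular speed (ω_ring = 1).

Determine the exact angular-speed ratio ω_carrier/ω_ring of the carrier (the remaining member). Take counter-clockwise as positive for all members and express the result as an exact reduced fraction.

31/41

N_ring = 20 + 2·21 = 62
20(ω_s−ω_c) = −62(ω_r−ω_c),  ω_s=0, ω_r=1
20(0−ω_c) = −62(1−ω_c)  ⇒  82ω_c = 62  ⇒  ω_c = 31/41
ω_c/ω_r = 31/41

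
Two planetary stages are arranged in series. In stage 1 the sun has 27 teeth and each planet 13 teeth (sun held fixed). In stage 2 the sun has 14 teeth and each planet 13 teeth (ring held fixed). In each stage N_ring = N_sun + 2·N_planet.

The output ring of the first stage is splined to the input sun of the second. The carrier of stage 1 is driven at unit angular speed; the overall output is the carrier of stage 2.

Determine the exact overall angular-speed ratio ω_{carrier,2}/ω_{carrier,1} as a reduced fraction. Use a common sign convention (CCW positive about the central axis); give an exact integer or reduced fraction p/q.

560/1431

Stage 1: N_ring = 27 + 2·13 = 53
Stage 1: 27(ω_s−ω_c) = −53(ω_r−ω_c),  ω_s=0, ω_c=1
Stage 1: ω_r = 1 − (27/53)(0−1) = 80/53
  ⇒ ω_r¹/ω_c¹ = 80/53
Stage 2: N_ring = 14 + 2·13 = 40
Stage 2: 14(ω_s−ω_c) = −40(ω_r−ω_c),  ω_r=0, ω_s=1
Stage 2: 14(1−ω_c) = −40(0−ω_c)  ⇒  54ω_c = 14  ⇒  ω_c = 7/27
  ⇒ ω_c²/ω_s² = 7/27
Coupling ω_s² = ω_r¹ ⇒ overall = 80/53 × 7/27 = 560/1431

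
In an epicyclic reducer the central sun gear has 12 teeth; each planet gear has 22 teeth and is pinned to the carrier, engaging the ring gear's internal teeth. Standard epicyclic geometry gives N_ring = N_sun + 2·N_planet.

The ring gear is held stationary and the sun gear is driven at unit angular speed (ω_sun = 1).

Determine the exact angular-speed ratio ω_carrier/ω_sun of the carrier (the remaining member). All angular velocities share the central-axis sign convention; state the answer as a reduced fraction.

N_ring = 12 + 2·22 = 56
12(ω_s−ω_c) = −56(ω_r−ω_c),  ω_r=0, ω_s=1
12(1−ω_c) = −56(0−ω_c)  ⇒  68ω_c = 12  ⇒  ω_c = 3/17
ω_c/ω_s = 3/17

3/17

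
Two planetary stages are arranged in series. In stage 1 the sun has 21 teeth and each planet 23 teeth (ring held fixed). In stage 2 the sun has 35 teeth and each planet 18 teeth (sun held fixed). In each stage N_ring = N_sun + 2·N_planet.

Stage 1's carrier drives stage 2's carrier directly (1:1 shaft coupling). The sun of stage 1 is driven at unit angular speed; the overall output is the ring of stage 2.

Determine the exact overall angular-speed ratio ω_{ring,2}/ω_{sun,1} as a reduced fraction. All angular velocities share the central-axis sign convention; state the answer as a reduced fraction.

Stage 1: N_ring = 21 + 2·23 = 67
Stage 1: 21(ω_s−ω_c) = −67(ω_r−ω_c),  ω_r=0, ω_s=1
Stage 1: 21(1−ω_c) = −67(0−ω_c)  ⇒  88ω_c = 21  ⇒  ω_c = 21/88
  ⇒ ω_c¹/ω_s¹ = 21/88
Stage 2: N_ring = 35 + 2·18 = 71
Stage 2: 35(ω_s−ω_c) = −71(ω_r−ω_c),  ω_s=0, ω_c=1
Stage 2: ω_r = 1 − (35/71)(0−1) = 106/71
  ⇒ ω_r²/ω_c² = 106/71
Coupling ω_c² = ω_c¹ ⇒ overall = 21/88 × 106/71 = 1113/3124

1113/3124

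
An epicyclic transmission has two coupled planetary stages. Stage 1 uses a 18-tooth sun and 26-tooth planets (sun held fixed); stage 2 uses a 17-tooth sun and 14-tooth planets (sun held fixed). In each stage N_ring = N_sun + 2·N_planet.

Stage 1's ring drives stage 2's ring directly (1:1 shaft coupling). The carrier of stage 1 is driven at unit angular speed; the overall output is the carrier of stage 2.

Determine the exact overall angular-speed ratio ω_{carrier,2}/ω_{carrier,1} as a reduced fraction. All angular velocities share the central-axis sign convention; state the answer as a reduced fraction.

Stage 1: N_ring = 18 + 2·26 = 70
Stage 1: 18(ω_s−ω_c) = −70(ω_r−ω_c),  ω_s=0, ω_c=1
Stage 1: ω_r = 1 − (18/70)(0−1) = 44/35
  ⇒ ω_r¹/ω_c¹ = 44/35
Stage 2: N_ring = 17 + 2·14 = 45
Stage 2: 17(ω_s−ω_c) = −45(ω_r−ω_c),  ω_s=0, ω_r=1
Stage 2: 17(0−ω_c) = −45(1−ω_c)  ⇒  62ω_c = 45  ⇒  ω_c = 45/62
  ⇒ ω_c²/ω_r² = 45/62
Coupling ω_r² = ω_r¹ ⇒ overall = 44/35 × 45/62 = 198/217

198/217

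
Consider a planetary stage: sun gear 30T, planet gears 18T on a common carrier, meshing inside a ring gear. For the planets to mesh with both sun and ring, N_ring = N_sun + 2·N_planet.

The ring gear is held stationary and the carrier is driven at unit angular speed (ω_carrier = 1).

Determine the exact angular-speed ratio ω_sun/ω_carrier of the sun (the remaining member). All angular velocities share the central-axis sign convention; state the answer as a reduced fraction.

N_ring = 30 + 2·18 = 66
30(ω_s−ω_c) = −66(ω_r−ω_c),  ω_r=0, ω_c=1
ω_s = 1 − (66/30)(0−1) = 16/5
ω_s/ω_c = 16/5

16/5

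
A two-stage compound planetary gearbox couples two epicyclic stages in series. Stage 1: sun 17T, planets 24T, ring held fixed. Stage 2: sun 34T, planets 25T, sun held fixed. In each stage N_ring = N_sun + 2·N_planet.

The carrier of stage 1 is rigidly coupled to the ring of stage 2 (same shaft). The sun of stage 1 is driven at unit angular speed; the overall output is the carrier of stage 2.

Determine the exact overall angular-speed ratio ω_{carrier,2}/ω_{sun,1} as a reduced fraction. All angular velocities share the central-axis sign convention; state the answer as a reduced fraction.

357/2419

Stage 1: N_ring = 17 + 2·24 = 65
Stage 1: 17(ω_s−ω_c) = −65(ω_r−ω_c),  ω_r=0, ω_s=1
Stage 1: 17(1−ω_c) = −65(0−ω_c)  ⇒  82ω_c = 17  ⇒  ω_c = 17/82
  ⇒ ω_c¹/ω_s¹ = 17/82
Stage 2: N_ring = 34 + 2·25 = 84
Stage 2: 34(ω_s−ω_c) = −84(ω_r−ω_c),  ω_s=0, ω_r=1
Stage 2: 34(0−ω_c) = −84(1−ω_c)  ⇒  118ω_c = 84  ⇒  ω_c = 42/59
  ⇒ ω_c²/ω_r² = 42/59
Coupling ω_r² = ω_c¹ ⇒ overall = 17/82 × 42/59 = 357/2419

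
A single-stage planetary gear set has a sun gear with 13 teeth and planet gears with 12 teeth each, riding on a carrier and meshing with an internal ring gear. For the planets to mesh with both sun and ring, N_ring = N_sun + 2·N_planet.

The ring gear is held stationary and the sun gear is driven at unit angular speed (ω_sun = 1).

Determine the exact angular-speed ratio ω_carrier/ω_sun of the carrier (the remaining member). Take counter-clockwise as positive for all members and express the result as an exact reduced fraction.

13/50

N_ring = 13 + 2·12 = 37
13(ω_s−ω_c) = −37(ω_r−ω_c),  ω_r=0, ω_s=1
13(1−ω_c) = −37(0−ω_c)  ⇒  50ω_c = 13  ⇒  ω_c = 13/50
ω_c/ω_s = 13/50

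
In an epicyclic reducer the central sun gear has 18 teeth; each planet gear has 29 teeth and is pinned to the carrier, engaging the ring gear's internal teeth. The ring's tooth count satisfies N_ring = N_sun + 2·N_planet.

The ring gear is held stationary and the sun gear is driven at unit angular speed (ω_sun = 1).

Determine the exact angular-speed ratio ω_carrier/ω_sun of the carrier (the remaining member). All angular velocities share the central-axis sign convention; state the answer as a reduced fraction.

9/47

N_ring = 18 + 2·29 = 76
18(ω_s−ω_c) = −76(ω_r−ω_c),  ω_r=0, ω_s=1
18(1−ω_c) = −76(0−ω_c)  ⇒  94ω_c = 18  ⇒  ω_c = 9/47
ω_c/ω_s = 9/47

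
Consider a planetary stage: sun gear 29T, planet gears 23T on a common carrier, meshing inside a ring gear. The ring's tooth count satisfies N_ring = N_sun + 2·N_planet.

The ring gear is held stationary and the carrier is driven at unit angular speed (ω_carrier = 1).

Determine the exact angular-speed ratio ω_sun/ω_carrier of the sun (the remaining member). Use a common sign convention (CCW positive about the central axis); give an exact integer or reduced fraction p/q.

104/29

N_ring = 29 + 2·23 = 75
29(ω_s−ω_c) = −75(ω_r−ω_c),  ω_r=0, ω_c=1
ω_s = 1 − (75/29)(0−1) = 104/29
ω_s/ω_c = 104/29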